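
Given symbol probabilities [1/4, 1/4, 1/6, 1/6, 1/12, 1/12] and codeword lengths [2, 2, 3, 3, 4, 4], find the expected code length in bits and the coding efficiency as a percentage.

Average length L = Σ p_i × l_i = 2.6667 bits
Entropy H = 2.4591 bits
Efficiency η = H/L × 100% = 92.22%


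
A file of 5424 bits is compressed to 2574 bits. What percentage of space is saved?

Space savings = (1 - Compressed/Original) × 100%
= (1 - 2574/5424) × 100%
= 52.54%


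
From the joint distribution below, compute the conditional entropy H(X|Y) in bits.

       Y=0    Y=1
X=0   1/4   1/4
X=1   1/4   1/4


H(X|Y) = Σ_y p(y) H(X|Y=y)
  p(Y=0) = 1/2, H(X|Y=0) = 1.0000
  p(Y=1) = 1/2, H(X|Y=1) = 1.0000
H(X|Y) = 0.5000×1.0000 + 0.5000×1.0000 = 1.0000 bits


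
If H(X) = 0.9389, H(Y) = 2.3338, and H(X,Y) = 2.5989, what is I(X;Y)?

I(X;Y) = H(X) + H(Y) - H(X,Y)
I(X;Y) = 0.9389 + 2.3338 - 2.5989 = 0.6738 bits


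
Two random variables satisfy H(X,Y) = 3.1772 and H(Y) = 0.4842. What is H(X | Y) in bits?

Chain rule: H(X,Y) = H(X|Y) + H(Y)
H(X|Y) = H(X,Y) - H(Y) = 3.1772 - 0.4842 = 2.693 bits


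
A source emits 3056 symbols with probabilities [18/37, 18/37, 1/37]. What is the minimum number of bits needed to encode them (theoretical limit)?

Entropy H = 1.1522 bits/symbol
Minimum bits = H × n = 1.1522 × 3056
= 3521.21 bits


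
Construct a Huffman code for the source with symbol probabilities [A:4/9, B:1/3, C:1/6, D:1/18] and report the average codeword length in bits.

Huffman tree construction:
Combine smallest probabilities repeatedly
Resulting codes:
  A: 0 (length 1)
  B: 11 (length 2)
  C: 101 (length 3)
  D: 100 (length 3)
Average length = Σ p(s) × length(s) = 1.7778 bits


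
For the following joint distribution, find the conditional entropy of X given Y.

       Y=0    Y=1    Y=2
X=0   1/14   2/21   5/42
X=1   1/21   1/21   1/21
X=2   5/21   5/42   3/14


H(X|Y) = Σ_y p(y) H(X|Y=y)
  p(Y=0) = 5/14, H(X|Y=0) = 1.2419
  p(Y=1) = 11/42, H(X|Y=1) = 1.4949
  p(Y=2) = 8/21, H(X|Y=2) = 1.3663
H(X|Y) = 0.3571×1.2419 + 0.2619×1.4949 + 0.3810×1.3663 = 1.3556 bits


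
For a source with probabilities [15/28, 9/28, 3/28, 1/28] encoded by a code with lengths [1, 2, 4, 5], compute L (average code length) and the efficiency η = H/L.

Average length L = Σ p_i × l_i = 1.7857 bits
Entropy H = 1.5257 bits
Efficiency η = H/L × 100% = 85.44%


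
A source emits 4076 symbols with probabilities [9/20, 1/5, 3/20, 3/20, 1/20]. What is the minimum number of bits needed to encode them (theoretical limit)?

Entropy H = 2.0200 bits/symbol
Minimum bits = H × n = 2.0200 × 4076
= 8233.41 bits


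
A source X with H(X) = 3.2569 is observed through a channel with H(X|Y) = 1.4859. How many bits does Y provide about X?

I(X;Y) = H(X) - H(X|Y)
I(X;Y) = 3.2569 - 1.4859 = 1.771 bits


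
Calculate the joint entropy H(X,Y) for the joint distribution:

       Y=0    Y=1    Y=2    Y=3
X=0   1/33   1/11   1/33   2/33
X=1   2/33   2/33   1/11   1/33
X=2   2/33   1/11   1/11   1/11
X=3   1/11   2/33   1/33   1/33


H(X,Y) = -Σ p(x,y) log₂ p(x,y)
  p(0,0)=1/33: -0.0303 × log₂(0.0303) = 0.1529
  p(0,1)=1/11: -0.0909 × log₂(0.0909) = 0.3145
  p(0,2)=1/33: -0.0303 × log₂(0.0303) = 0.1529
  p(0,3)=2/33: -0.0606 × log₂(0.0606) = 0.2451
  p(1,0)=2/33: -0.0606 × log₂(0.0606) = 0.2451
  p(1,1)=2/33: -0.0606 × log₂(0.0606) = 0.2451
  p(1,2)=1/11: -0.0909 × log₂(0.0909) = 0.3145
  p(1,3)=1/33: -0.0303 × log₂(0.0303) = 0.1529
  p(2,0)=2/33: -0.0606 × log₂(0.0606) = 0.2451
  p(2,1)=1/11: -0.0909 × log₂(0.0909) = 0.3145
  p(2,2)=1/11: -0.0909 × log₂(0.0909) = 0.3145
  p(2,3)=1/11: -0.0909 × log₂(0.0909) = 0.3145
  p(3,0)=1/11: -0.0909 × log₂(0.0909) = 0.3145
  p(3,1)=2/33: -0.0606 × log₂(0.0606) = 0.2451
  p(3,2)=1/33: -0.0303 × log₂(0.0303) = 0.1529
  p(3,3)=1/33: -0.0303 × log₂(0.0303) = 0.1529
H(X,Y) = 3.8768 bits


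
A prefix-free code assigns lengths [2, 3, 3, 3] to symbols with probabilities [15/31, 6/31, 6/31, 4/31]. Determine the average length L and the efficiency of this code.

Average length L = Σ p_i × l_i = 2.5161 bits
Entropy H = 1.8051 bits
Efficiency η = H/L × 100% = 71.74%


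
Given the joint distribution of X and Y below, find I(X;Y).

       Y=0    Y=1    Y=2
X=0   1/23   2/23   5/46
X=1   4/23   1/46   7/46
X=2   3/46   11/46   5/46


H(X) = 1.5504, H(Y) = 1.5759, H(X,Y) = 2.9218
I(X;Y) = H(X) + H(Y) - H(X,Y) = 0.2045 bits


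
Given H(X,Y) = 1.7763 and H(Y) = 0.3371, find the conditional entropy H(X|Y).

Chain rule: H(X,Y) = H(X|Y) + H(Y)
H(X|Y) = H(X,Y) - H(Y) = 1.7763 - 0.3371 = 1.4392 bits


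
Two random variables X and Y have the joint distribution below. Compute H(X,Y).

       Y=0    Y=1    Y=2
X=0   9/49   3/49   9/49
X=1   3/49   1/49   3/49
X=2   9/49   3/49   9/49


H(X,Y) = -Σ p(x,y) log₂ p(x,y)
  p(0,0)=9/49: -0.1837 × log₂(0.1837) = 0.4490
  p(0,1)=3/49: -0.0612 × log₂(0.0612) = 0.2467
  p(0,2)=9/49: -0.1837 × log₂(0.1837) = 0.4490
  p(1,0)=3/49: -0.0612 × log₂(0.0612) = 0.2467
  p(1,1)=1/49: -0.0204 × log₂(0.0204) = 0.1146
  p(1,2)=3/49: -0.0612 × log₂(0.0612) = 0.2467
  p(2,0)=9/49: -0.1837 × log₂(0.1837) = 0.4490
  p(2,1)=3/49: -0.0612 × log₂(0.0612) = 0.2467
  p(2,2)=9/49: -0.1837 × log₂(0.1837) = 0.4490
H(X,Y) = 2.8976 bits


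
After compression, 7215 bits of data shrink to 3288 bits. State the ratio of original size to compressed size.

Compression ratio = Original / Compressed
= 7215 / 3288 = 2.19:1


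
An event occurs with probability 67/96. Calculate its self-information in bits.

Information content I(x) = -log₂(p(x))
I = -log₂(67/96) = -log₂(0.6979)
I = 0.5189 bits


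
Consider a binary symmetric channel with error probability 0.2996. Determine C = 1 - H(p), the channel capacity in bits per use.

For BSC with error probability p:
C = 1 - H(p) where H(p) is binary entropy
H(0.2996) = -0.2996 × log₂(0.2996) - 0.7004 × log₂(0.7004)
H(p) = 0.8808
C = 1 - 0.8808 = 0.1192 bits/use


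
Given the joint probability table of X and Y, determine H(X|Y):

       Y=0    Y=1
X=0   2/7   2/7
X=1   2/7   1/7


H(X|Y) = Σ_y p(y) H(X|Y=y)
  p(Y=0) = 4/7, H(X|Y=0) = 1.0000
  p(Y=1) = 3/7, H(X|Y=1) = 0.9183
H(X|Y) = 0.5714×1.0000 + 0.4286×0.9183 = 0.9650 bits


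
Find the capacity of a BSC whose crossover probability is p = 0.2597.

For BSC with error probability p:
C = 1 - H(p) where H(p) is binary entropy
H(0.2597) = -0.2597 × log₂(0.2597) - 0.7403 × log₂(0.7403)
H(p) = 0.8263
C = 1 - 0.8263 = 0.1737 bits/use


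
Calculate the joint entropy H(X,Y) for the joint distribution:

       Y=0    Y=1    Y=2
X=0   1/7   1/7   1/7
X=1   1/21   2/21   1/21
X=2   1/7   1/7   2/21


H(X,Y) = -Σ p(x,y) log₂ p(x,y)
  p(0,0)=1/7: -0.1429 × log₂(0.1429) = 0.4011
  p(0,1)=1/7: -0.1429 × log₂(0.1429) = 0.4011
  p(0,2)=1/7: -0.1429 × log₂(0.1429) = 0.4011
  p(1,0)=1/21: -0.0476 × log₂(0.0476) = 0.2092
  p(1,1)=2/21: -0.0952 × log₂(0.0952) = 0.3231
  p(1,2)=1/21: -0.0476 × log₂(0.0476) = 0.2092
  p(2,0)=1/7: -0.1429 × log₂(0.1429) = 0.4011
  p(2,1)=1/7: -0.1429 × log₂(0.1429) = 0.4011
  p(2,2)=2/21: -0.0952 × log₂(0.0952) = 0.3231
H(X,Y) = 3.0697 bits


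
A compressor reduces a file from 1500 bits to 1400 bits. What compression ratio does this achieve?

Compression ratio = Original / Compressed
= 1500 / 1400 = 1.07:1


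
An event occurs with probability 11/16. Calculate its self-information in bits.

Information content I(x) = -log₂(p(x))
I = -log₂(11/16) = -log₂(0.6875)
I = 0.5406 bits


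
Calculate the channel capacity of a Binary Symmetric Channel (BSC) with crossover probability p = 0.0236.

For BSC with error probability p:
C = 1 - H(p) where H(p) is binary entropy
H(0.0236) = -0.0236 × log₂(0.0236) - 0.9764 × log₂(0.9764)
H(p) = 0.1612
C = 1 - 0.1612 = 0.8388 bits/use


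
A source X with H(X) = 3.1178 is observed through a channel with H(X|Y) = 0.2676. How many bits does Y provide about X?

I(X;Y) = H(X) - H(X|Y)
I(X;Y) = 3.1178 - 0.2676 = 2.8502 bits


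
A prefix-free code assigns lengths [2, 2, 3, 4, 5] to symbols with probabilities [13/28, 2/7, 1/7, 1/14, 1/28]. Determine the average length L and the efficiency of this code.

Average length L = Σ p_i × l_i = 2.3929 bits
Entropy H = 1.8750 bits
Efficiency η = H/L × 100% = 78.36%


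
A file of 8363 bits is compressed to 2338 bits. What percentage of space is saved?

Space savings = (1 - Compressed/Original) × 100%
= (1 - 2338/8363) × 100%
= 72.04%


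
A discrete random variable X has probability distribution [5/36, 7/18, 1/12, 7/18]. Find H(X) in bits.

H(X) = -Σ p(x) log₂ p(x)
  -5/36 × log₂(5/36) = 0.3956
  -7/18 × log₂(7/18) = 0.5299
  -1/12 × log₂(1/12) = 0.2987
  -7/18 × log₂(7/18) = 0.5299
H(X) = 1.7541 bits


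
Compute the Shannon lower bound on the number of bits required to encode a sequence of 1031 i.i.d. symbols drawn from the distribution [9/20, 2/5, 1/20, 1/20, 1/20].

Entropy H = 1.6955 bits/symbol
Minimum bits = H × n = 1.6955 × 1031
= 1748.02 bits


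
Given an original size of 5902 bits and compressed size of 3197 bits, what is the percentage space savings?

Space savings = (1 - Compressed/Original) × 100%
= (1 - 3197/5902) × 100%
= 45.83%


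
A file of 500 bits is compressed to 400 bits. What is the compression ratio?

Compression ratio = Original / Compressed
= 500 / 400 = 1.25:1


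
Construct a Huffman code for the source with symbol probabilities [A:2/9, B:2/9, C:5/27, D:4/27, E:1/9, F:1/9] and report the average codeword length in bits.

Huffman tree construction:
Combine smallest probabilities repeatedly
Resulting codes:
  A: 00 (length 2)
  B: 01 (length 2)
  C: 111 (length 3)
  D: 110 (length 3)
  E: 100 (length 3)
  F: 101 (length 3)
Average length = Σ p(s) × length(s) = 2.5556 bits


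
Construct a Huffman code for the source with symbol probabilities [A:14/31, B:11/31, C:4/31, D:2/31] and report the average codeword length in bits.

Huffman tree construction:
Combine smallest probabilities repeatedly
Resulting codes:
  A: 0 (length 1)
  B: 11 (length 2)
  C: 101 (length 3)
  D: 100 (length 3)
Average length = Σ p(s) × length(s) = 1.7419 bits


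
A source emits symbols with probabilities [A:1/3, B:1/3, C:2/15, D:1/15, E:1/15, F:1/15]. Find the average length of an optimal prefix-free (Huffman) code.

Huffman tree construction:
Combine smallest probabilities repeatedly
Resulting codes:
  A: 10 (length 2)
  B: 11 (length 2)
  C: 011 (length 3)
  D: 000 (length 3)
  E: 001 (length 3)
  F: 010 (length 3)
Average length = Σ p(s) × length(s) = 2.3333 bits


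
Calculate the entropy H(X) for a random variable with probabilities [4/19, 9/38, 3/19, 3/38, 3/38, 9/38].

H(X) = -Σ p(x) log₂ p(x)
  -4/19 × log₂(4/19) = 0.4732
  -9/38 × log₂(9/38) = 0.4922
  -3/19 × log₂(3/19) = 0.4205
  -3/38 × log₂(3/38) = 0.2892
  -3/38 × log₂(3/38) = 0.2892
  -9/38 × log₂(9/38) = 0.4922
H(X) = 2.4564 bits


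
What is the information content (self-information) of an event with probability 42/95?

Information content I(x) = -log₂(p(x))
I = -log₂(42/95) = -log₂(0.4421)
I = 1.1775 bits


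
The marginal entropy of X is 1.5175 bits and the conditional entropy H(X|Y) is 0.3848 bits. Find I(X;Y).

I(X;Y) = H(X) - H(X|Y)
I(X;Y) = 1.5175 - 0.3848 = 1.1327 bits


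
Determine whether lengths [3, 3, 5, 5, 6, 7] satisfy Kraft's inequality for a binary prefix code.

Kraft inequality: Σ 2^(-l_i) ≤ 1 for prefix-free code
Calculating: 2^(-3) + 2^(-3) + 2^(-5) + 2^(-5) + 2^(-6) + 2^(-7)
= 0.125 + 0.125 + 0.03125 + 0.03125 + 0.015625 + 0.0078125
= 0.3359
Since 0.3359 ≤ 1, prefix-free code exists


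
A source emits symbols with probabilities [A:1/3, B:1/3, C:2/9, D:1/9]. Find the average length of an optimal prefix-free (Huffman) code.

Huffman tree construction:
Combine smallest probabilities repeatedly
Resulting codes:
  A: 10 (length 2)
  B: 11 (length 2)
  C: 01 (length 2)
  D: 00 (length 2)
Average length = Σ p(s) × length(s) = 2.0000 bits


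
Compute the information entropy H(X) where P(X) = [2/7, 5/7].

H(X) = -Σ p(x) log₂ p(x)
  -2/7 × log₂(2/7) = 0.5164
  -5/7 × log₂(5/7) = 0.3467
H(X) = 0.8631 bits


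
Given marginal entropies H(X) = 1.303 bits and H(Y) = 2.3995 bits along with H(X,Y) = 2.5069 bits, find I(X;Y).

I(X;Y) = H(X) + H(Y) - H(X,Y)
I(X;Y) = 1.303 + 2.3995 - 2.5069 = 1.1956 bits


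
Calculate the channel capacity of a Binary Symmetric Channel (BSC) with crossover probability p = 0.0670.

For BSC with error probability p:
C = 1 - H(p) where H(p) is binary entropy
H(0.0670) = -0.0670 × log₂(0.0670) - 0.9330 × log₂(0.9330)
H(p) = 0.3546
C = 1 - 0.3546 = 0.6454 bits/use


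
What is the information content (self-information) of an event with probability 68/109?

Information content I(x) = -log₂(p(x))
I = -log₂(68/109) = -log₂(0.6239)
I = 0.6807 bits


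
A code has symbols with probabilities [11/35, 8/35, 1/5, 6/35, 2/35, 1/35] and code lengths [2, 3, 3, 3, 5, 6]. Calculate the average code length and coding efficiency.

Average length L = Σ p_i × l_i = 2.8857 bits
Entropy H = 2.2946 bits
Efficiency η = H/L × 100% = 79.51%


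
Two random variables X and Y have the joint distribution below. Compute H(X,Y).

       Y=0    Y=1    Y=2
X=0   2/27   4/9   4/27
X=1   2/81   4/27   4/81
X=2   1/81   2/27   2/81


H(X,Y) = -Σ p(x,y) log₂ p(x,y)
  p(0,0)=2/27: -0.0741 × log₂(0.0741) = 0.2781
  p(0,1)=4/9: -0.4444 × log₂(0.4444) = 0.5200
  p(0,2)=4/27: -0.1481 × log₂(0.1481) = 0.4081
  p(1,0)=2/81: -0.0247 × log₂(0.0247) = 0.1318
  p(1,1)=4/27: -0.1481 × log₂(0.1481) = 0.4081
  p(1,2)=4/81: -0.0494 × log₂(0.0494) = 0.2143
  p(2,0)=1/81: -0.0123 × log₂(0.0123) = 0.0783
  p(2,1)=2/27: -0.0741 × log₂(0.0741) = 0.2781
  p(2,2)=2/81: -0.0247 × log₂(0.0247) = 0.1318
H(X,Y) = 2.4488 bits


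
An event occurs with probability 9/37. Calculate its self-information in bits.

Information content I(x) = -log₂(p(x))
I = -log₂(9/37) = -log₂(0.2432)
I = 2.0395 bits


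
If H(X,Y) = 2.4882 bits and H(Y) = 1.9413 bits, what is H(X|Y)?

Chain rule: H(X,Y) = H(X|Y) + H(Y)
H(X|Y) = H(X,Y) - H(Y) = 2.4882 - 1.9413 = 0.5469 bits


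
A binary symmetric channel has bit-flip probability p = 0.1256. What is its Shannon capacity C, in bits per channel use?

For BSC with error probability p:
C = 1 - H(p) where H(p) is binary entropy
H(0.1256) = -0.1256 × log₂(0.1256) - 0.8744 × log₂(0.8744)
H(p) = 0.5452
C = 1 - 0.5452 = 0.4548 bits/use


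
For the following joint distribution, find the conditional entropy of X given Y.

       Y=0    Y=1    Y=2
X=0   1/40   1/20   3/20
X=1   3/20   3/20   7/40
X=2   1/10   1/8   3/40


H(X|Y) = Σ_y p(y) H(X|Y=y)
  p(Y=0) = 11/40, H(X|Y=0) = 1.3222
  p(Y=1) = 13/40, H(X|Y=1) = 1.4605
  p(Y=2) = 2/5, H(X|Y=2) = 1.5052
H(X|Y) = 0.2750×1.3222 + 0.3250×1.4605 + 0.4000×1.5052 = 1.4404 bits


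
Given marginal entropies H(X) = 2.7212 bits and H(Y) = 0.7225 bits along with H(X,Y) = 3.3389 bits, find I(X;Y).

I(X;Y) = H(X) + H(Y) - H(X,Y)
I(X;Y) = 2.7212 + 0.7225 - 3.3389 = 0.1048 bits


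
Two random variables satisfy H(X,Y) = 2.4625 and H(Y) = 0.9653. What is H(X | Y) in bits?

Chain rule: H(X,Y) = H(X|Y) + H(Y)
H(X|Y) = H(X,Y) - H(Y) = 2.4625 - 0.9653 = 1.4972 bits


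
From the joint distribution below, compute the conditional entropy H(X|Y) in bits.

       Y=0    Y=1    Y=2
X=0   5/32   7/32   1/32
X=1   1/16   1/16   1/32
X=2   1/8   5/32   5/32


H(X|Y) = Σ_y p(y) H(X|Y=y)
  p(Y=0) = 11/32, H(X|Y=0) = 1.4949
  p(Y=1) = 7/16, H(X|Y=1) = 1.4316
  p(Y=2) = 7/32, H(X|Y=2) = 1.1488
H(X|Y) = 0.3438×1.4949 + 0.4375×1.4316 + 0.2188×1.1488 = 1.3915 bits


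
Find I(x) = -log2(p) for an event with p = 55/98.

Information content I(x) = -log₂(p(x))
I = -log₂(55/98) = -log₂(0.5612)
I = 0.8334 bits


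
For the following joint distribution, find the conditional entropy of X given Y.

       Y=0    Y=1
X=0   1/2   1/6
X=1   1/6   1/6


H(X|Y) = Σ_y p(y) H(X|Y=y)
  p(Y=0) = 2/3, H(X|Y=0) = 0.8113
  p(Y=1) = 1/3, H(X|Y=1) = 1.0000
H(X|Y) = 0.6667×0.8113 + 0.3333×1.0000 = 0.8742 bits


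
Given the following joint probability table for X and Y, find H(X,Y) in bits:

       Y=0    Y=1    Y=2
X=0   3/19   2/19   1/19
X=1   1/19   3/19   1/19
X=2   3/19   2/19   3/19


H(X,Y) = -Σ p(x,y) log₂ p(x,y)
  p(0,0)=3/19: -0.1579 × log₂(0.1579) = 0.4205
  p(0,1)=2/19: -0.1053 × log₂(0.1053) = 0.3419
  p(0,2)=1/19: -0.0526 × log₂(0.0526) = 0.2236
  p(1,0)=1/19: -0.0526 × log₂(0.0526) = 0.2236
  p(1,1)=3/19: -0.1579 × log₂(0.1579) = 0.4205
  p(1,2)=1/19: -0.0526 × log₂(0.0526) = 0.2236
  p(2,0)=3/19: -0.1579 × log₂(0.1579) = 0.4205
  p(2,1)=2/19: -0.1053 × log₂(0.1053) = 0.3419
  p(2,2)=3/19: -0.1579 × log₂(0.1579) = 0.4205
H(X,Y) = 3.0364 bits


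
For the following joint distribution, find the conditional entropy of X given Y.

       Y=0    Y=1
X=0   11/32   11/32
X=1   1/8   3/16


H(X|Y) = Σ_y p(y) H(X|Y=y)
  p(Y=0) = 15/32, H(X|Y=0) = 0.8366
  p(Y=1) = 17/32, H(X|Y=1) = 0.9367
H(X|Y) = 0.4688×0.8366 + 0.5312×0.9367 = 0.8898 bits


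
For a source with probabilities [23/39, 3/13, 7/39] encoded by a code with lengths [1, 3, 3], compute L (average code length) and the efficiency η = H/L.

Average length L = Σ p_i × l_i = 1.8205 bits
Entropy H = 1.3823 bits
Efficiency η = H/L × 100% = 75.93%


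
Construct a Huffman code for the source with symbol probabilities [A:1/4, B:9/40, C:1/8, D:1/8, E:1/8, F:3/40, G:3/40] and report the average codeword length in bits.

Huffman tree construction:
Combine smallest probabilities repeatedly
Resulting codes:
  A: 01 (length 2)
  B: 00 (length 2)
  C: 100 (length 3)
  D: 101 (length 3)
  E: 110 (length 3)
  F: 1110 (length 4)
  G: 1111 (length 4)
Average length = Σ p(s) × length(s) = 2.6750 bits


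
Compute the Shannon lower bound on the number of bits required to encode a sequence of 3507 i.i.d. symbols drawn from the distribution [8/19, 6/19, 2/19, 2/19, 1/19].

Entropy H = 1.9579 bits/symbol
Minimum bits = H × n = 1.9579 × 3507
= 6866.49 bits


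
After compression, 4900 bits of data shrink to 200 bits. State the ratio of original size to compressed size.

Compression ratio = Original / Compressed
= 4900 / 200 = 24.50:1


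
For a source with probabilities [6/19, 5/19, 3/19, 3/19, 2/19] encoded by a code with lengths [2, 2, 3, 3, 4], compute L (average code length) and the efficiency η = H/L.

Average length L = Σ p_i × l_i = 2.5263 bits
Entropy H = 2.2148 bits
Efficiency η = H/L × 100% = 87.67%


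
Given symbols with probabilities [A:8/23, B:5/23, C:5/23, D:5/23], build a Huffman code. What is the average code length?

Huffman tree construction:
Combine smallest probabilities repeatedly
Resulting codes:
  A: 11 (length 2)
  B: 00 (length 2)
  C: 01 (length 2)
  D: 10 (length 2)
Average length = Σ p(s) × length(s) = 2.0000 bits


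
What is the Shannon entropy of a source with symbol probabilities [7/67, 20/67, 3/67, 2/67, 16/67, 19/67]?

H(X) = -Σ p(x) log₂ p(x)
  -7/67 × log₂(7/67) = 0.3405
  -20/67 × log₂(20/67) = 0.5206
  -3/67 × log₂(3/67) = 0.2006
  -2/67 × log₂(2/67) = 0.1512
  -16/67 × log₂(16/67) = 0.4934
  -19/67 × log₂(19/67) = 0.5156
H(X) = 2.2220 bits


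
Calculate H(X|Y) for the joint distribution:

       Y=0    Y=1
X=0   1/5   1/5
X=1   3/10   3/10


H(X|Y) = Σ_y p(y) H(X|Y=y)
  p(Y=0) = 1/2, H(X|Y=0) = 0.9710
  p(Y=1) = 1/2, H(X|Y=1) = 0.9710
H(X|Y) = 0.5000×0.9710 + 0.5000×0.9710 = 0.9710 bits


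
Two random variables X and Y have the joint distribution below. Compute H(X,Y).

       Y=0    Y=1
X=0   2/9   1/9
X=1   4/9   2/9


H(X,Y) = -Σ p(x,y) log₂ p(x,y)
  p(0,0)=2/9: -0.2222 × log₂(0.2222) = 0.4822
  p(0,1)=1/9: -0.1111 × log₂(0.1111) = 0.3522
  p(1,0)=4/9: -0.4444 × log₂(0.4444) = 0.5200
  p(1,1)=2/9: -0.2222 × log₂(0.2222) = 0.4822
H(X,Y) = 1.8366 bits


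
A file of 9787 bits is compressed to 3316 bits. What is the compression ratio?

Compression ratio = Original / Compressed
= 9787 / 3316 = 2.95:1


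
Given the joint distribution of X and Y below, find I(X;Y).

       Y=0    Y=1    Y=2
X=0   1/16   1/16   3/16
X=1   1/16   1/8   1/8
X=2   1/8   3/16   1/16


H(X) = 1.5794, H(Y) = 1.5613, H(X,Y) = 3.0306
I(X;Y) = H(X) + H(Y) - H(X,Y) = 0.1101 bits


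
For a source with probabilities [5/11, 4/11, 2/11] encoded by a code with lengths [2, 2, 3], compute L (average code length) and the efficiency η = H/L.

Average length L = Σ p_i × l_i = 2.1818 bits
Entropy H = 1.4949 bits
Efficiency η = H/L × 100% = 68.52%


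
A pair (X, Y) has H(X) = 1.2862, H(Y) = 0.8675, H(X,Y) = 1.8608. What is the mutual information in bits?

I(X;Y) = H(X) + H(Y) - H(X,Y)
I(X;Y) = 1.2862 + 0.8675 - 1.8608 = 0.2929 bits


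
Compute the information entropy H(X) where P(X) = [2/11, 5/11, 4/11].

H(X) = -Σ p(x) log₂ p(x)
  -2/11 × log₂(2/11) = 0.4472
  -5/11 × log₂(5/11) = 0.5170
  -4/11 × log₂(4/11) = 0.5307
H(X) = 1.4949 bits


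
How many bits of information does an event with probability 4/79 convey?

Information content I(x) = -log₂(p(x))
I = -log₂(4/79) = -log₂(0.0506)
I = 4.3038 bits


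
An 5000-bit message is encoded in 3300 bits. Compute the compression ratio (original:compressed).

Compression ratio = Original / Compressed
= 5000 / 3300 = 1.52:1


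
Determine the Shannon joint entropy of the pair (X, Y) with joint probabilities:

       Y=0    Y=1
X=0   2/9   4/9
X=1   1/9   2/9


H(X,Y) = -Σ p(x,y) log₂ p(x,y)
  p(0,0)=2/9: -0.2222 × log₂(0.2222) = 0.4822
  p(0,1)=4/9: -0.4444 × log₂(0.4444) = 0.5200
  p(1,0)=1/9: -0.1111 × log₂(0.1111) = 0.3522
  p(1,1)=2/9: -0.2222 × log₂(0.2222) = 0.4822
H(X,Y) = 1.8366 bits


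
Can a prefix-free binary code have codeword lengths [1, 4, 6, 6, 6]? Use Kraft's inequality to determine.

Kraft inequality: Σ 2^(-l_i) ≤ 1 for prefix-free code
Calculating: 2^(-1) + 2^(-4) + 2^(-6) + 2^(-6) + 2^(-6)
= 0.5 + 0.0625 + 0.015625 + 0.015625 + 0.015625
= 0.6094
Since 0.6094 ≤ 1, prefix-free code exists


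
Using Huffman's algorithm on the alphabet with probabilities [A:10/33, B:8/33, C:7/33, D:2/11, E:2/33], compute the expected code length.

Huffman tree construction:
Combine smallest probabilities repeatedly
Resulting codes:
  A: 11 (length 2)
  B: 01 (length 2)
  C: 00 (length 2)
  D: 101 (length 3)
  E: 100 (length 3)
Average length = Σ p(s) × length(s) = 2.2424 bits


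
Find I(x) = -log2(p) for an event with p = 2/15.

Information content I(x) = -log₂(p(x))
I = -log₂(2/15) = -log₂(0.1333)
I = 2.9069 bits


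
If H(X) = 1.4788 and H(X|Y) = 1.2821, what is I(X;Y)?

I(X;Y) = H(X) - H(X|Y)
I(X;Y) = 1.4788 - 1.2821 = 0.1967 bits


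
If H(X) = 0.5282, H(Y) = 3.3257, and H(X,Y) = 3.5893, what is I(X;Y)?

I(X;Y) = H(X) + H(Y) - H(X,Y)
I(X;Y) = 0.5282 + 3.3257 - 3.5893 = 0.2646 bits


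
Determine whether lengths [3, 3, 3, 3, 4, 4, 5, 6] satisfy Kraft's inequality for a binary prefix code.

Kraft inequality: Σ 2^(-l_i) ≤ 1 for prefix-free code
Calculating: 2^(-3) + 2^(-3) + 2^(-3) + 2^(-3) + 2^(-4) + 2^(-4) + 2^(-5) + 2^(-6)
= 0.125 + 0.125 + 0.125 + 0.125 + 0.0625 + 0.0625 + 0.03125 + 0.015625
= 0.6719
Since 0.6719 ≤ 1, prefix-free code exists


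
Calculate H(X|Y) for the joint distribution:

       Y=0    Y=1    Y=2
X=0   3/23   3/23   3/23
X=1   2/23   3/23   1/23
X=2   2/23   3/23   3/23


H(X|Y) = Σ_y p(y) H(X|Y=y)
  p(Y=0) = 7/23, H(X|Y=0) = 1.5567
  p(Y=1) = 9/23, H(X|Y=1) = 1.5850
  p(Y=2) = 7/23, H(X|Y=2) = 1.4488
H(X|Y) = 0.3043×1.5567 + 0.3913×1.5850 + 0.3043×1.4488 = 1.5349 bits


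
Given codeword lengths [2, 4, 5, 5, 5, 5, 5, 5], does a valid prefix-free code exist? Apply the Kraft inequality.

Kraft inequality: Σ 2^(-l_i) ≤ 1 for prefix-free code
Calculating: 2^(-2) + 2^(-4) + 2^(-5) + 2^(-5) + 2^(-5) + 2^(-5) + 2^(-5) + 2^(-5)
= 0.25 + 0.0625 + 0.03125 + 0.03125 + 0.03125 + 0.03125 + 0.03125 + 0.03125
= 0.5000
Since 0.5000 ≤ 1, prefix-free code exists


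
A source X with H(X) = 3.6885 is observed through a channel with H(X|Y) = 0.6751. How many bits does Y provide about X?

I(X;Y) = H(X) - H(X|Y)
I(X;Y) = 3.6885 - 0.6751 = 3.0134 bits


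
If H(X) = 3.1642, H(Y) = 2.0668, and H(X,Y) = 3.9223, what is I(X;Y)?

I(X;Y) = H(X) + H(Y) - H(X,Y)
I(X;Y) = 3.1642 + 2.0668 - 3.9223 = 1.3087 bits


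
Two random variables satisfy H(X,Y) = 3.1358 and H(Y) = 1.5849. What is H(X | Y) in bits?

Chain rule: H(X,Y) = H(X|Y) + H(Y)
H(X|Y) = H(X,Y) - H(Y) = 3.1358 - 1.5849 = 1.5509 bits


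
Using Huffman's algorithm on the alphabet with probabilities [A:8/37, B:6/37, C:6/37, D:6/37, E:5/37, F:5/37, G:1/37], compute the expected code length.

Huffman tree construction:
Combine smallest probabilities repeatedly
Resulting codes:
  A: 01 (length 2)
  B: 101 (length 3)
  C: 110 (length 3)
  D: 111 (length 3)
  E: 001 (length 3)
  F: 100 (length 3)
  G: 000 (length 3)
Average length = Σ p(s) × length(s) = 2.7838 bits


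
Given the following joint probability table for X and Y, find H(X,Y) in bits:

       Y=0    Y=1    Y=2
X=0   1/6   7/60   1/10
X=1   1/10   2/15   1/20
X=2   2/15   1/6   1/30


H(X,Y) = -Σ p(x,y) log₂ p(x,y)
  p(0,0)=1/6: -0.1667 × log₂(0.1667) = 0.4308
  p(0,1)=7/60: -0.1167 × log₂(0.1167) = 0.3616
  p(0,2)=1/10: -0.1000 × log₂(0.1000) = 0.3322
  p(1,0)=1/10: -0.1000 × log₂(0.1000) = 0.3322
  p(1,1)=2/15: -0.1333 × log₂(0.1333) = 0.3876
  p(1,2)=1/20: -0.0500 × log₂(0.0500) = 0.2161
  p(2,0)=2/15: -0.1333 × log₂(0.1333) = 0.3876
  p(2,1)=1/6: -0.1667 × log₂(0.1667) = 0.4308
  p(2,2)=1/30: -0.0333 × log₂(0.0333) = 0.1636
H(X,Y) = 3.0425 bits


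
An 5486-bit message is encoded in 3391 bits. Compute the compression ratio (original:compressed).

Compression ratio = Original / Compressed
= 5486 / 3391 = 1.62:1


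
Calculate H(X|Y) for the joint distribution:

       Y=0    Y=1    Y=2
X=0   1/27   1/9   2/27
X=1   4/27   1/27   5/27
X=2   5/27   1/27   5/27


H(X|Y) = Σ_y p(y) H(X|Y=y)
  p(Y=0) = 10/27, H(X|Y=0) = 1.3610
  p(Y=1) = 5/27, H(X|Y=1) = 1.3710
  p(Y=2) = 4/9, H(X|Y=2) = 1.4834
H(X|Y) = 0.3704×1.3610 + 0.1852×1.3710 + 0.4444×1.4834 = 1.4172 bits


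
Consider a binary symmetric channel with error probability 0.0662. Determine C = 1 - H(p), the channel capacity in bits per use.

For BSC with error probability p:
C = 1 - H(p) where H(p) is binary entropy
H(0.0662) = -0.0662 × log₂(0.0662) - 0.9338 × log₂(0.9338)
H(p) = 0.3516
C = 1 - 0.3516 = 0.6484 bits/use


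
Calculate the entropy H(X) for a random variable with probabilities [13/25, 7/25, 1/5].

H(X) = -Σ p(x) log₂ p(x)
  -13/25 × log₂(13/25) = 0.4906
  -7/25 × log₂(7/25) = 0.5142
  -1/5 × log₂(1/5) = 0.4644
H(X) = 1.4692 bits


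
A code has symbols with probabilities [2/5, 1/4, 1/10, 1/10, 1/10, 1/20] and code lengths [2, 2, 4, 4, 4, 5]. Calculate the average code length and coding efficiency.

Average length L = Σ p_i × l_i = 2.7500 bits
Entropy H = 2.2414 bits
Efficiency η = H/L × 100% = 81.51%


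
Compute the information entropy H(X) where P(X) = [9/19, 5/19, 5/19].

H(X) = -Σ p(x) log₂ p(x)
  -9/19 × log₂(9/19) = 0.5106
  -5/19 × log₂(5/19) = 0.5068
  -5/19 × log₂(5/19) = 0.5068
H(X) = 1.5243 bits


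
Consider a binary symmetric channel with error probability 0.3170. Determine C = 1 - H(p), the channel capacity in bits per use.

For BSC with error probability p:
C = 1 - H(p) where H(p) is binary entropy
H(0.3170) = -0.3170 × log₂(0.3170) - 0.6830 × log₂(0.6830)
H(p) = 0.9011
C = 1 - 0.9011 = 0.0989 bits/use


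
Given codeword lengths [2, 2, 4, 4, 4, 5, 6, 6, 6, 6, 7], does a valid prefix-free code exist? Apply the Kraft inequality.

Kraft inequality: Σ 2^(-l_i) ≤ 1 for prefix-free code
Calculating: 2^(-2) + 2^(-2) + 2^(-4) + 2^(-4) + 2^(-4) + 2^(-5) + 2^(-6) + 2^(-6) + 2^(-6) + 2^(-6) + 2^(-7)
= 0.25 + 0.25 + 0.0625 + 0.0625 + 0.0625 + 0.03125 + 0.015625 + 0.015625 + 0.015625 + 0.015625 + 0.0078125
= 0.7891
Since 0.7891 ≤ 1, prefix-free code exists


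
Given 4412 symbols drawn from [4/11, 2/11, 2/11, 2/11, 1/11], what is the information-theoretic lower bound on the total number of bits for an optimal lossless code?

Entropy H = 2.1867 bits/symbol
Minimum bits = H × n = 2.1867 × 4412
= 9647.74 bits


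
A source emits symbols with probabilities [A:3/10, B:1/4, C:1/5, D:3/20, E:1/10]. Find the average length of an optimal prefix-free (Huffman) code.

Huffman tree construction:
Combine smallest probabilities repeatedly
Resulting codes:
  A: 11 (length 2)
  B: 01 (length 2)
  C: 00 (length 2)
  D: 101 (length 3)
  E: 100 (length 3)
Average length = Σ p(s) × length(s) = 2.2500 bits


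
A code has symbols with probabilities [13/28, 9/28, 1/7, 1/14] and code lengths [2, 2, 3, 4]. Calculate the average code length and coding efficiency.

Average length L = Σ p_i × l_i = 2.2857 bits
Entropy H = 1.7132 bits
Efficiency η = H/L × 100% = 74.95%


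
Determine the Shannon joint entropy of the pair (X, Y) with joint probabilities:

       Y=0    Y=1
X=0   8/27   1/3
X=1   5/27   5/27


H(X,Y) = -Σ p(x,y) log₂ p(x,y)
  p(0,0)=8/27: -0.2963 × log₂(0.2963) = 0.5200
  p(0,1)=1/3: -0.3333 × log₂(0.3333) = 0.5283
  p(1,0)=5/27: -0.1852 × log₂(0.1852) = 0.4505
  p(1,1)=5/27: -0.1852 × log₂(0.1852) = 0.4505
H(X,Y) = 1.9494 bits


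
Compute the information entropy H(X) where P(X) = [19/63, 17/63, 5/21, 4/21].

H(X) = -Σ p(x) log₂ p(x)
  -19/63 × log₂(19/63) = 0.5216
  -17/63 × log₂(17/63) = 0.5100
  -5/21 × log₂(5/21) = 0.4929
  -4/21 × log₂(4/21) = 0.4557
H(X) = 1.9801 bits


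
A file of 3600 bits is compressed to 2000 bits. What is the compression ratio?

Compression ratio = Original / Compressed
= 3600 / 2000 = 1.80:1


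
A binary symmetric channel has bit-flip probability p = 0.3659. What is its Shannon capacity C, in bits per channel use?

For BSC with error probability p:
C = 1 - H(p) where H(p) is binary entropy
H(0.3659) = -0.3659 × log₂(0.3659) - 0.6341 × log₂(0.6341)
H(p) = 0.9475
C = 1 - 0.9475 = 0.0525 bits/use


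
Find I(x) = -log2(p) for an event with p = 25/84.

Information content I(x) = -log₂(p(x))
I = -log₂(25/84) = -log₂(0.2976)
I = 1.7485 bits


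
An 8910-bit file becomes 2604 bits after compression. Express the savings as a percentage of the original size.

Space savings = (1 - Compressed/Original) × 100%
= (1 - 2604/8910) × 100%
= 70.77%


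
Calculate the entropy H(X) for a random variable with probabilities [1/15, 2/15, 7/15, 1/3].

H(X) = -Σ p(x) log₂ p(x)
  -1/15 × log₂(1/15) = 0.2605
  -2/15 × log₂(2/15) = 0.3876
  -7/15 × log₂(7/15) = 0.5131
  -1/3 × log₂(1/3) = 0.5283
H(X) = 1.6895 bits


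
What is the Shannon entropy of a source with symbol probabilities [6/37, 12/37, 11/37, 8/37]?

H(X) = -Σ p(x) log₂ p(x)
  -6/37 × log₂(6/37) = 0.4256
  -12/37 × log₂(12/37) = 0.5269
  -11/37 × log₂(11/37) = 0.5203
  -8/37 × log₂(8/37) = 0.4777
H(X) = 1.9505 bits


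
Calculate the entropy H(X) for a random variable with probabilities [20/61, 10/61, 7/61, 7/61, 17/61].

H(X) = -Σ p(x) log₂ p(x)
  -20/61 × log₂(20/61) = 0.5275
  -10/61 × log₂(10/61) = 0.4277
  -7/61 × log₂(7/61) = 0.3584
  -7/61 × log₂(7/61) = 0.3584
  -17/61 × log₂(17/61) = 0.5137
H(X) = 2.1857 bits


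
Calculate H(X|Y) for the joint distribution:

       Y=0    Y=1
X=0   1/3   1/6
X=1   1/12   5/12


H(X|Y) = Σ_y p(y) H(X|Y=y)
  p(Y=0) = 5/12, H(X|Y=0) = 0.7219
  p(Y=1) = 7/12, H(X|Y=1) = 0.8631
H(X|Y) = 0.4167×0.7219 + 0.5833×0.8631 = 0.8043 bits


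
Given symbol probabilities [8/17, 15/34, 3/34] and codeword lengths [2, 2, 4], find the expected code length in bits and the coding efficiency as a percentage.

Average length L = Σ p_i × l_i = 2.1765 bits
Entropy H = 1.3416 bits
Efficiency η = H/L × 100% = 61.64%


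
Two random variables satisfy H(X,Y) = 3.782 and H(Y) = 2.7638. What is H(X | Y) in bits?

Chain rule: H(X,Y) = H(X|Y) + H(Y)
H(X|Y) = H(X,Y) - H(Y) = 3.782 - 2.7638 = 1.0182 bits


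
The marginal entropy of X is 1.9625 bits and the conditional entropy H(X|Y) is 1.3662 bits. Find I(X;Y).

I(X;Y) = H(X) - H(X|Y)
I(X;Y) = 1.9625 - 1.3662 = 0.5963 bits


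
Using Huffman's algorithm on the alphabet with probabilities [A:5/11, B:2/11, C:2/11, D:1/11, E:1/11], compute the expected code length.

Huffman tree construction:
Combine smallest probabilities repeatedly
Resulting codes:
  A: 0 (length 1)
  B: 110 (length 3)
  C: 111 (length 3)
  D: 100 (length 3)
  E: 101 (length 3)
Average length = Σ p(s) × length(s) = 2.0909 bits


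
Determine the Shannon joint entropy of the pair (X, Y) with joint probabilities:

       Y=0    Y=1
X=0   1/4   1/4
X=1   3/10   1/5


H(X,Y) = -Σ p(x,y) log₂ p(x,y)
  p(0,0)=1/4: -0.2500 × log₂(0.2500) = 0.5000
  p(0,1)=1/4: -0.2500 × log₂(0.2500) = 0.5000
  p(1,0)=3/10: -0.3000 × log₂(0.3000) = 0.5211
  p(1,1)=1/5: -0.2000 × log₂(0.2000) = 0.4644
H(X,Y) = 1.9855 bits


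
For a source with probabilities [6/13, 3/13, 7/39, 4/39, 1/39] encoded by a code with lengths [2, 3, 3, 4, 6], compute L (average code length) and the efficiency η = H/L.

Average length L = Σ p_i × l_i = 2.7179 bits
Entropy H = 1.9203 bits
Efficiency η = H/L × 100% = 70.65%


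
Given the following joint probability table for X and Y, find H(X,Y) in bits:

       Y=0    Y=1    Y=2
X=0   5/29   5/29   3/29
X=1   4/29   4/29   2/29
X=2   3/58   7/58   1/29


H(X,Y) = -Σ p(x,y) log₂ p(x,y)
  p(0,0)=5/29: -0.1724 × log₂(0.1724) = 0.4373
  p(0,1)=5/29: -0.1724 × log₂(0.1724) = 0.4373
  p(0,2)=3/29: -0.1034 × log₂(0.1034) = 0.3386
  p(1,0)=4/29: -0.1379 × log₂(0.1379) = 0.3942
  p(1,1)=4/29: -0.1379 × log₂(0.1379) = 0.3942
  p(1,2)=2/29: -0.0690 × log₂(0.0690) = 0.2661
  p(2,0)=3/58: -0.0517 × log₂(0.0517) = 0.2210
  p(2,1)=7/58: -0.1207 × log₂(0.1207) = 0.3682
  p(2,2)=1/29: -0.0345 × log₂(0.0345) = 0.1675
H(X,Y) = 3.0243 bits


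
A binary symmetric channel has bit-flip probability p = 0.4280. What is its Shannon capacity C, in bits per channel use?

For BSC with error probability p:
C = 1 - H(p) where H(p) is binary entropy
H(0.4280) = -0.4280 × log₂(0.4280) - 0.5720 × log₂(0.5720)
H(p) = 0.9850
C = 1 - 0.9850 = 0.0150 bits/use


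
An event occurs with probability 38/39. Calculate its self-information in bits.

Information content I(x) = -log₂(p(x))
I = -log₂(38/39) = -log₂(0.9744)
I = 0.0375 bits


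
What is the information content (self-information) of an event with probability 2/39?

Information content I(x) = -log₂(p(x))
I = -log₂(2/39) = -log₂(0.0513)
I = 4.2854 bits


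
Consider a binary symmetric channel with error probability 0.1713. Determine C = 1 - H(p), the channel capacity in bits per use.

For BSC with error probability p:
C = 1 - H(p) where H(p) is binary entropy
H(0.1713) = -0.1713 × log₂(0.1713) - 0.8287 × log₂(0.8287)
H(p) = 0.6607
C = 1 - 0.6607 = 0.3393 bits/use


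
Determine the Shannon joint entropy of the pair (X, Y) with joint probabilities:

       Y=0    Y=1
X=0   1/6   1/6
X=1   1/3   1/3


H(X,Y) = -Σ p(x,y) log₂ p(x,y)
  p(0,0)=1/6: -0.1667 × log₂(0.1667) = 0.4308
  p(0,1)=1/6: -0.1667 × log₂(0.1667) = 0.4308
  p(1,0)=1/3: -0.3333 × log₂(0.3333) = 0.5283
  p(1,1)=1/3: -0.3333 × log₂(0.3333) = 0.5283
H(X,Y) = 1.9183 bits


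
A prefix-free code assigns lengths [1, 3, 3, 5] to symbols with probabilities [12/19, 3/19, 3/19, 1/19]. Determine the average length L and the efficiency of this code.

Average length L = Σ p_i × l_i = 1.8421 bits
Entropy H = 1.4832 bits
Efficiency η = H/L × 100% = 80.52%


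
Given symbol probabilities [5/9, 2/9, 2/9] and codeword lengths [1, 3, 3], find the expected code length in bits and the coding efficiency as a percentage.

Average length L = Σ p_i × l_i = 1.8889 bits
Entropy H = 1.4355 bits
Efficiency η = H/L × 100% = 76.00%


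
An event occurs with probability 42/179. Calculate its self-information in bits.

Information content I(x) = -log₂(p(x))
I = -log₂(42/179) = -log₂(0.2346)
I = 2.0915 bits


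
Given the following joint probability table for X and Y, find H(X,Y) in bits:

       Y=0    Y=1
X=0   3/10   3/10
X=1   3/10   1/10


H(X,Y) = -Σ p(x,y) log₂ p(x,y)
  p(0,0)=3/10: -0.3000 × log₂(0.3000) = 0.5211
  p(0,1)=3/10: -0.3000 × log₂(0.3000) = 0.5211
  p(1,0)=3/10: -0.3000 × log₂(0.3000) = 0.5211
  p(1,1)=1/10: -0.1000 × log₂(0.1000) = 0.3322
H(X,Y) = 1.8955 bits


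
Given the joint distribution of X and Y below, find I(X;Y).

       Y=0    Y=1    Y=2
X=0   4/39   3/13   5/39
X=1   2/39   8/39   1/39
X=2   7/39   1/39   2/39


H(X) = 1.5333, H(Y) = 1.5120, H(X,Y) = 2.8292
I(X;Y) = H(X) + H(Y) - H(X,Y) = 0.2160 bits


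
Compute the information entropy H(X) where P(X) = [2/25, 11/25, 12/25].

H(X) = -Σ p(x) log₂ p(x)
  -2/25 × log₂(2/25) = 0.2915
  -11/25 × log₂(11/25) = 0.5211
  -12/25 × log₂(12/25) = 0.5083
H(X) = 1.3209 bits


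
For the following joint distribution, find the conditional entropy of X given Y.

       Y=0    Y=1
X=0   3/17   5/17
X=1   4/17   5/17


H(X|Y) = Σ_y p(y) H(X|Y=y)
  p(Y=0) = 7/17, H(X|Y=0) = 0.9852
  p(Y=1) = 10/17, H(X|Y=1) = 1.0000
H(X|Y) = 0.4118×0.9852 + 0.5882×1.0000 = 0.9939 bits


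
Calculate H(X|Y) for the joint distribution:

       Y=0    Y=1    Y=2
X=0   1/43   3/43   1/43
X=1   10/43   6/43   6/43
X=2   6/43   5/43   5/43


H(X|Y) = Σ_y p(y) H(X|Y=y)
  p(Y=0) = 17/43, H(X|Y=0) = 1.2210
  p(Y=1) = 14/43, H(X|Y=1) = 1.5306
  p(Y=2) = 12/43, H(X|Y=2) = 1.3250
H(X|Y) = 0.3953×1.2210 + 0.3256×1.5306 + 0.2791×1.3250 = 1.3509 bits


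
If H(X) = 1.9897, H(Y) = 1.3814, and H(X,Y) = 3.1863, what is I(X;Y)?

I(X;Y) = H(X) + H(Y) - H(X,Y)
I(X;Y) = 1.9897 + 1.3814 - 3.1863 = 0.1848 bits


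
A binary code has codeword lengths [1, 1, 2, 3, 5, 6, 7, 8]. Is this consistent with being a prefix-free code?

Kraft inequality: Σ 2^(-l_i) ≤ 1 for prefix-free code
Calculating: 2^(-1) + 2^(-1) + 2^(-2) + 2^(-3) + 2^(-5) + 2^(-6) + 2^(-7) + 2^(-8)
= 0.5 + 0.5 + 0.25 + 0.125 + 0.03125 + 0.015625 + 0.0078125 + 0.00390625
= 1.4336
Since 1.4336 > 1, prefix-free code does not exist


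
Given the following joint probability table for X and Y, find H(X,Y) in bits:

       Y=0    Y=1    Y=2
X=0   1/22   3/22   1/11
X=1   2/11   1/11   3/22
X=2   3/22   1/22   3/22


H(X,Y) = -Σ p(x,y) log₂ p(x,y)
  p(0,0)=1/22: -0.0455 × log₂(0.0455) = 0.2027
  p(0,1)=3/22: -0.1364 × log₂(0.1364) = 0.3920
  p(0,2)=1/11: -0.0909 × log₂(0.0909) = 0.3145
  p(1,0)=2/11: -0.1818 × log₂(0.1818) = 0.4472
  p(1,1)=1/11: -0.0909 × log₂(0.0909) = 0.3145
  p(1,2)=3/22: -0.1364 × log₂(0.1364) = 0.3920
  p(2,0)=3/22: -0.1364 × log₂(0.1364) = 0.3920
  p(2,1)=1/22: -0.0455 × log₂(0.0455) = 0.2027
  p(2,2)=3/22: -0.1364 × log₂(0.1364) = 0.3920
H(X,Y) = 3.0495 bits


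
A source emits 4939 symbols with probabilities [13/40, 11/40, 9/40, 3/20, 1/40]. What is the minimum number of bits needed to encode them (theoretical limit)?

Entropy H = 2.0670 bits/symbol
Minimum bits = H × n = 2.0670 × 4939
= 10208.74 bits


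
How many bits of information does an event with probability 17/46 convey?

Information content I(x) = -log₂(p(x))
I = -log₂(17/46) = -log₂(0.3696)
I = 1.4361 bits


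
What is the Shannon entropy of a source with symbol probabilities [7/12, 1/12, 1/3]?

H(X) = -Σ p(x) log₂ p(x)
  -7/12 × log₂(7/12) = 0.4536
  -1/12 × log₂(1/12) = 0.2987
  -1/3 × log₂(1/3) = 0.5283
H(X) = 1.2807 bits
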